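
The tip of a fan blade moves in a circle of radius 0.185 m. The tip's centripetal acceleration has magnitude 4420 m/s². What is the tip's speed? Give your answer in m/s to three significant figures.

a_c = v²/r ⇒ v = √(a_c · r) = √(4420 × 0.185) = √817.7 = 28.60 m/s.

28.6 m/s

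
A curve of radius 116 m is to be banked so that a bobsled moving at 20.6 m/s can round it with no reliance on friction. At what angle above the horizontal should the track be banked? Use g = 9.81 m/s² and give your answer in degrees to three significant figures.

20.5°

For a frictionless banked turn: horizontally N sinθ = mv²/r and vertically N cosθ = mg.
Dividing: tanθ = v²/(r g) = (20.6)²/(116 × 9.81) = 424.4/1138 = 0.3729.
θ = arctan(0.3729) = 20.45°.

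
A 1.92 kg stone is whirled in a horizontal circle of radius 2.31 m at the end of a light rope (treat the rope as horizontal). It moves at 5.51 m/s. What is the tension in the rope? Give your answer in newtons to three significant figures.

25.2 N

The tension is the only horizontal force, so it supplies the full centripetal force: T = m v²/r = 1.92 × (5.510)²/2.31 = 1.92 × 30.36/2.31 = 25.23 N.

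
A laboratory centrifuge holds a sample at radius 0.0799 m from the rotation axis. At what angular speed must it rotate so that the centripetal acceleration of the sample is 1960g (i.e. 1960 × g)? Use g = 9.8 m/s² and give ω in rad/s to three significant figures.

490 rad/s

Centripetal acceleration a_c = ω²r. Setting ω²r = 1960g:
ω = √(1960g / r) = √(1960 × 9.8 / 0.0799) = √240400 = 490.3 rad/s.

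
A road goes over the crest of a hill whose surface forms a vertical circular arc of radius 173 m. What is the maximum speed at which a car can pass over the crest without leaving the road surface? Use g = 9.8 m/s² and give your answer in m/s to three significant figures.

At the crest the centre of the circle is below the car, so the net downward (centripetal) force is mg − N = mv²/r.
The car leaves the road when N → 0, giving v_max = √(g r) = √(9.8 × 173) = 41.18 m/s.

41.2 m/s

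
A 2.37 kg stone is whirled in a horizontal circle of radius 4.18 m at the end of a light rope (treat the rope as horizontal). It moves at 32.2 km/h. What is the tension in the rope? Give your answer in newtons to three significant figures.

45.4 N

v = 32.2 km/h = 32.2/3.6 = 8.944 m/s.
The tension is the only horizontal force, so it supplies the full centripetal force: T = m v²/r = 2.37 × (8.944)²/4.18 = 2.37 × 80.00/4.18 = 45.36 N.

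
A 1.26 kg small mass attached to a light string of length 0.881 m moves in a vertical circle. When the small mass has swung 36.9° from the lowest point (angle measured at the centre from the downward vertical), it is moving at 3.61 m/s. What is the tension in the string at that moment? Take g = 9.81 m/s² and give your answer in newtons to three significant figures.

28.5 N

Take the radial direction toward the centre of the circle as positive. The component of the weight along the string toward the centre is −mg cos φ (φ measured from the bottom), so Newton's second law along the string gives T − mg cos φ = m v²/r.
cos 36.9° = 0.7997, so T = m(v²/r + g cos φ) = 1.26 × ((3.61)²/0.881 + 9.81 × 0.7997) = 1.26 × (14.79 + (7.845)) = 1.26 × 22.64 = 28.52 N.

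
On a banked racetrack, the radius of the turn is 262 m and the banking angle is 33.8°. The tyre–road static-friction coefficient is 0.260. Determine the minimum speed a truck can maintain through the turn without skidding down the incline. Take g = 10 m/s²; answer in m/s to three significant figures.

30.2 m/s

At the minimum speed, friction acts up the slope at its limiting value f = μN. Radially (horizontal, toward centre): N sinθ − μN cosθ = mv²/r. Vertically: N cosθ + μN sinθ = mg.
Dividing: v² = r g (sinθ − μcosθ)/(cosθ + μsinθ).
sinθ − μcosθ = 0.5563 − 0.260×0.8310 = 0.3402; cosθ + μsinθ = 0.8310 + 0.260×0.5563 = 0.9756.
v² = 262 × 10.0 × 0.3402/0.9756 = 913.7 m²/s², so v = 30.23 m/s.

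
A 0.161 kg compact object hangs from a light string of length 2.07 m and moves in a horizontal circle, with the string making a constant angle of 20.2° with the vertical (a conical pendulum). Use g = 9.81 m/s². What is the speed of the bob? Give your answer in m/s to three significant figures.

The radius of the circle is r = L sinθ = 2.07 × sin 20.2° = 0.7148 m.
Horizontally T sinθ = mv²/r and vertically T cosθ = mg, so tanθ = v²/(rg).
v = √(r g tanθ) = √(0.7148 × 9.81 × 0.3679) = √2.580 = 1.606 m/s.

1.61 m/s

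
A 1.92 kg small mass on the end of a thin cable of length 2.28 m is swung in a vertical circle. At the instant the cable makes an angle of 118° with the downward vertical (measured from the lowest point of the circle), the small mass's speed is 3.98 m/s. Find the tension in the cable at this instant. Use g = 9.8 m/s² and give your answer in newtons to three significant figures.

4.51 N

Take the radial direction toward the centre of the circle as positive. The component of the weight along the string toward the centre is −mg cos φ (φ measured from the bottom), so Newton's second law along the string gives T − mg cos φ = m v²/r.
cos 118° = -0.4695, so T = m(v²/r + g cos φ) = 1.92 × ((3.98)²/2.28 + 9.8 × -0.4695) = 1.92 × (6.948 + (-4.601)) = 1.92 × 2.347 = 4.506 N.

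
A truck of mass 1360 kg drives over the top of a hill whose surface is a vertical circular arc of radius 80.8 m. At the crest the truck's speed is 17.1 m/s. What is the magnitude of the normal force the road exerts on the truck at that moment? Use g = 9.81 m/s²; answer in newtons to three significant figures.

8420 N

At the crest the centripetal acceleration points downward (toward the centre of the arc), so mg − N = mv²/r.
N = m(g − v²/r) = 1360 × (9.81 − (17.1)²/80.8) = 1360 × (9.81 − 3.619) = 1360 × 6.191 = 8420 N.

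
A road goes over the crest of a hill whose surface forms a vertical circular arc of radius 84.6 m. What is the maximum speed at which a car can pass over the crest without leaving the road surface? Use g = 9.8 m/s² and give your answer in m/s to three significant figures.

28.8 m/s

At the crest the centre of the circle is below the car, so the net downward (centripetal) force is mg − N = mv²/r.
The car leaves the road when N → 0, giving v_max = √(g r) = √(9.8 × 84.6) = 28.79 m/s.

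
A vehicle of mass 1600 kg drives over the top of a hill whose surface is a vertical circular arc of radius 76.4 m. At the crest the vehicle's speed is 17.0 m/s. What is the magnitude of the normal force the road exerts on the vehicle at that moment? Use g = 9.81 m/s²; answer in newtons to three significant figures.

9640 N

At the crest the centripetal acceleration points downward (toward the centre of the arc), so mg − N = mv²/r.
N = m(g − v²/r) = 1600 × (9.81 − (17.0)²/76.4) = 1600 × (9.81 − 3.783) = 1600 × 6.027 = 9644 N.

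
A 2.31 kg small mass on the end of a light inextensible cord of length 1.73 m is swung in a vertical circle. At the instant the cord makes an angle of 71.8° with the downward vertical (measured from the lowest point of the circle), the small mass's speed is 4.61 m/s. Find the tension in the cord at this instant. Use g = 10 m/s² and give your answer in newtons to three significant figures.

Take the radial direction toward the centre of the circle as positive. The component of the weight along the string toward the centre is −mg cos φ (φ measured from the bottom), so Newton's second law along the string gives T − mg cos φ = m v²/r.
cos 71.8° = 0.3123, so T = m(v²/r + g cos φ) = 2.31 × ((4.61)²/1.73 + 10.0 × 0.3123) = 2.31 × (12.28 + (3.123)) = 2.31 × 15.41 = 35.59 N.

35.6 N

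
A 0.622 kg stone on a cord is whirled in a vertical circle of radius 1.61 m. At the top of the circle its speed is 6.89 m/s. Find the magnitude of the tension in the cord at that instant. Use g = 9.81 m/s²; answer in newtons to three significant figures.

At the top, both T and the weight mg point inward (toward the centre), so T + mg = mv²/r.
T = m(v²/r − g) = 0.622 × ((6.89)²/1.61 − 9.81) = 0.622 × (29.49 − 9.81) = 0.622 × 19.68 = 12.24 N.

12.2 N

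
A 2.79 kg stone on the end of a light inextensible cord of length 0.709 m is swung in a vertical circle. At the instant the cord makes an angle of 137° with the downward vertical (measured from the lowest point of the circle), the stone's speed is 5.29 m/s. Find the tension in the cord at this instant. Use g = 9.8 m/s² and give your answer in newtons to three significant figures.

Take the radial direction toward the centre of the circle as positive. The component of the weight along the string toward the centre is −mg cos φ (φ measured from the bottom), so Newton's second law along the string gives T − mg cos φ = m v²/r.
cos 137° = -0.7314, so T = m(v²/r + g cos φ) = 2.79 × ((5.29)²/0.709 + 9.8 × -0.7314) = 2.79 × (39.47 + (-7.167)) = 2.79 × 32.30 = 90.12 N.

90.1 N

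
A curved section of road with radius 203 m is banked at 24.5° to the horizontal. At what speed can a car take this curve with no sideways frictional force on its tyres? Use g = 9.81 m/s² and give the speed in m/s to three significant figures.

30.1 m/s

On a frictionless banked curve, N sinθ = mv²/r and N cosθ = mg, so tanθ = v²/(rg).
v = √(r g tanθ) = √(203 × 9.81 × tan 24.5°) = √(203 × 9.81 × 0.4557) = √907.5 = 30.13 m/s.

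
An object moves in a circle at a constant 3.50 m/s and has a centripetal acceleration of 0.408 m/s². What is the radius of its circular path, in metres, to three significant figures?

a_c = v²/r ⇒ r = v²/a_c = (3.50)²/0.408 = 12.25/0.408 = 30.02 m.

30.0 m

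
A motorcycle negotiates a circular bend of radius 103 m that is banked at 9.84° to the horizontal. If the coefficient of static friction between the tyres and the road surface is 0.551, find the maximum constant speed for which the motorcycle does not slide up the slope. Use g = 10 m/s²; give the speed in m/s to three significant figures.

At the maximum speed, friction acts down the slope at its limiting value f = μN. Radially (horizontal, toward centre): N sinθ + μN cosθ = mv²/r. Vertically: N cosθ − μN sinθ = mg.
Dividing: v² = r g (sinθ + μcosθ)/(cosθ − μsinθ).
sinθ + μcosθ = 0.1709 + 0.551×0.9853 = 0.7138; cosθ − μsinθ = 0.9853 − 0.551×0.1709 = 0.8911.
v² = 103 × 10.0 × 0.7138/0.8911 = 825.0 m²/s², so v = 28.72 m/s.

28.7 m/s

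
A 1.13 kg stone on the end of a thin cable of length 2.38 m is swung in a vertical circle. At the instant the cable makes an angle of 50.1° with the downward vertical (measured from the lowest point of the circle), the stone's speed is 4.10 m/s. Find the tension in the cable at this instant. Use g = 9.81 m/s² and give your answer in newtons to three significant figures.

Take the radial direction toward the centre of the circle as positive. The component of the weight along the string toward the centre is −mg cos φ (φ measured from the bottom), so Newton's second law along the string gives T − mg cos φ = m v²/r.
cos 50.1° = 0.6414, so T = m(v²/r + g cos φ) = 1.13 × ((4.10)²/2.38 + 9.81 × 0.6414) = 1.13 × (7.063 + (6.293)) = 1.13 × 13.36 = 15.09 N.

15.1 N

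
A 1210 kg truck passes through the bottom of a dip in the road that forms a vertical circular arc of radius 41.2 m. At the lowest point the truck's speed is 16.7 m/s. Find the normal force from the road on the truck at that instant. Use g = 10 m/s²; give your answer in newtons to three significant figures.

20300 N

At the lowest point, N points up (toward the centre) and the weight mg points down (away from the centre), so the net inward force is N − mg = mv²/r.
N = m(v²/r + g) = 1210 × ((16.7)²/41.2 + 10.0) = 1210 × (6.769 + 10.0) = 1210 × 16.77 = 20290 N.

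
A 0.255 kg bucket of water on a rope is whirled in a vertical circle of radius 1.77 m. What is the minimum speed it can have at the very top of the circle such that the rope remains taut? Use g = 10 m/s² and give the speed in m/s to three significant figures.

At the highest point the centre is directly below, so both the weight and T act inward: T + mg = mv²/r.
At minimum speed T → 0, so mg = mv_min²/r ⇒ v_min = √(g r) = √(10.0 × 1.77) = 4.207 m/s.

4.21 m/s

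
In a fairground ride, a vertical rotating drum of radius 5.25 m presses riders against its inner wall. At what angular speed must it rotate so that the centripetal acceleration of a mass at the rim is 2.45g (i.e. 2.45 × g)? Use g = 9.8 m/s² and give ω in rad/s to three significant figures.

Centripetal acceleration a_c = ω²r. Setting ω²r = 2.45g:
ω = √(2.45g / r) = √(2.45 × 9.8 / 5.25) = √4.573 = 2.139 rad/s.

2.14 rad/s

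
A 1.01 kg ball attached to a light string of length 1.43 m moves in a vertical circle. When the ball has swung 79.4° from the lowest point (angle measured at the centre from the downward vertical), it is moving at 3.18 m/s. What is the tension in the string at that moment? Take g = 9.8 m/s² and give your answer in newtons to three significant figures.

8.96 N

Take the radial direction toward the centre of the circle as positive. The component of the weight along the string toward the centre is −mg cos φ (φ measured from the bottom), so Newton's second law along the string gives T − mg cos φ = m v²/r.
cos 79.4° = 0.1840, so T = m(v²/r + g cos φ) = 1.01 × ((3.18)²/1.43 + 9.8 × 0.1840) = 1.01 × (7.072 + (1.803)) = 1.01 × 8.874 = 8.963 N.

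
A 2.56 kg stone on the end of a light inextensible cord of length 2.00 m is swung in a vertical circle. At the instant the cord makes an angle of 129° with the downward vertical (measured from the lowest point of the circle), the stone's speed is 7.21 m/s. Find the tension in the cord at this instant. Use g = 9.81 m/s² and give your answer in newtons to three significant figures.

Take the radial direction toward the centre of the circle as positive. The component of the weight along the string toward the centre is −mg cos φ (φ measured from the bottom), so Newton's second law along the string gives T − mg cos φ = m v²/r.
cos 129° = -0.6293, so T = m(v²/r + g cos φ) = 2.56 × ((7.21)²/2.00 + 9.81 × -0.6293) = 2.56 × (25.99 + (-6.174)) = 2.56 × 19.82 = 50.74 N.

50.7 N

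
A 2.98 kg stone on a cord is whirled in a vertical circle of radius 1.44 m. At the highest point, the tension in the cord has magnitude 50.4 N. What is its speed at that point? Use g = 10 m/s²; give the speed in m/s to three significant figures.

6.23 m/s

At the top, T + mg = mv²/r, so v = √(r(T/m + g)) = √(1.44 × (50.4/2.98 + 10.0)) = √(1.44 × 26.91) = √38.75 = 6.225 m/s.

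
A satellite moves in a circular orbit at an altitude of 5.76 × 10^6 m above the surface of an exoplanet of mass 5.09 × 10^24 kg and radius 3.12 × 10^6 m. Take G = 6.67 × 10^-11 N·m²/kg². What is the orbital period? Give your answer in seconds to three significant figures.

r = R + h = 3.12 × 10^6 + 5.76 × 10^6 = 8.880 × 10^6 m. Gravity provides the centripetal force: G M m / r² = m v² / r ⇒ v = √(GM/r) = 6183 m/s.
T = 2πr/v = 2π × 8.880 × 10^6 / 6183 = 9024 s.

9020 s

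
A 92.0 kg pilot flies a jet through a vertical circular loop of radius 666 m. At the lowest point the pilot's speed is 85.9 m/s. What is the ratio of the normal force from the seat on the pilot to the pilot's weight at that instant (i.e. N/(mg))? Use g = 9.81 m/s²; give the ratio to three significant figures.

2.13

At the bottom, N − mg = mv²/r, so N = m(v²/r + g) and N/(mg) = v²/(rg) + 1 = (85.9)²/(666 × 9.81) + 1 = 1.129 + 1 = 2.129.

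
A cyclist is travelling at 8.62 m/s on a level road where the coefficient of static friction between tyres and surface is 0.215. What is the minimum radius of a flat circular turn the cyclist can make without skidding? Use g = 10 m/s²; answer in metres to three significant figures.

34.6 m

At the limit, μ_s m g = m v²/r, so r_min = v²/(μ_s g) = (8.62)²/(0.215 × 10.0) = 74.30/2.150 = 34.56 m.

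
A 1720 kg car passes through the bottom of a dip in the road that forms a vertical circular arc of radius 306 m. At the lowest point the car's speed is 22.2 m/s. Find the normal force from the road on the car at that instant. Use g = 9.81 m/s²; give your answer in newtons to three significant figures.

19600 N

At the lowest point, N points up (toward the centre) and the weight mg points down (away from the centre), so the net inward force is N − mg = mv²/r.
N = m(v²/r + g) = 1720 × ((22.2)²/306 + 9.81) = 1720 × (1.611 + 9.81) = 1720 × 11.42 = 19640 N.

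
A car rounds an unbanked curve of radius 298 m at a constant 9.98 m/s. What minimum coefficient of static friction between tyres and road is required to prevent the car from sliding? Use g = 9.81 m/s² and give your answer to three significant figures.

Friction provides the centripetal force: μ_s m g = m v²/r, so μ_s = v²/(g r) = (9.980)²/(9.81 × 298) = 99.60/2923 = 0.03407.

0.0341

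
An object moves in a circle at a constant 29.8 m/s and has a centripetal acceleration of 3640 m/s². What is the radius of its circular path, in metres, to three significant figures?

a_c = v²/r ⇒ r = v²/a_c = (29.8)²/3640 = 888.0/3640 = 0.2440 m.

0.244 m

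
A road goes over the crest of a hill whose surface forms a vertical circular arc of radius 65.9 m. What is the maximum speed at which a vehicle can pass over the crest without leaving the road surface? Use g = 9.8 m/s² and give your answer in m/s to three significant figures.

At the crest the centre of the circle is below the vehicle, so the net downward (centripetal) force is mg − N = mv²/r.
The vehicle leaves the road when N → 0, giving v_max = √(g r) = √(9.8 × 65.9) = 25.41 m/s.

25.4 m/s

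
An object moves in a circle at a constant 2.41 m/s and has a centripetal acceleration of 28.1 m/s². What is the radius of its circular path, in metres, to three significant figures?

0.207 m

a_c = v²/r ⇒ r = v²/a_c = (2.41)²/28.1 = 5.808/28.1 = 0.2067 m.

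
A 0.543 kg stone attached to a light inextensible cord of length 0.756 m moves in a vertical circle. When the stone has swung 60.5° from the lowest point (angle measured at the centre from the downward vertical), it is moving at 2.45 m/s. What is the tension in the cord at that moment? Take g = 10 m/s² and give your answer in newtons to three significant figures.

6.99 N

Take the radial direction toward the centre of the circle as positive. The component of the weight along the string toward the centre is −mg cos φ (φ measured from the bottom), so Newton's second law along the string gives T − mg cos φ = m v²/r.
cos 60.5° = 0.4924, so T = m(v²/r + g cos φ) = 0.543 × ((2.45)²/0.756 + 10.0 × 0.4924) = 0.543 × (7.940 + (4.924)) = 0.543 × 12.86 = 6.985 N.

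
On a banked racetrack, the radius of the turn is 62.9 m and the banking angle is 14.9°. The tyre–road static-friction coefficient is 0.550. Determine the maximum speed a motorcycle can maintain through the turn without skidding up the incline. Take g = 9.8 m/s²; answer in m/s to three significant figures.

24.3 m/s

At the maximum speed, friction acts down the slope at its limiting value f = μN. Radially (horizontal, toward centre): N sinθ + μN cosθ = mv²/r. Vertically: N cosθ − μN sinθ = mg.
Dividing: v² = r g (sinθ + μcosθ)/(cosθ − μsinθ).
sinθ + μcosθ = 0.2571 + 0.550×0.9664 = 0.7886; cosθ − μsinθ = 0.9664 − 0.550×0.2571 = 0.8250.
v² = 62.9 × 9.8 × 0.7886/0.8250 = 589.3 m²/s², so v = 24.28 m/s.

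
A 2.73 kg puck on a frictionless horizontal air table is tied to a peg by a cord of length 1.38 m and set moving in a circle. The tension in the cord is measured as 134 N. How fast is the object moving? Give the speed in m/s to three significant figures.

8.23 m/s

T = m v²/r ⇒ v = √(T r / m) = √(134 × 1.38 / 2.73) = √67.74 = 8.230 m/s.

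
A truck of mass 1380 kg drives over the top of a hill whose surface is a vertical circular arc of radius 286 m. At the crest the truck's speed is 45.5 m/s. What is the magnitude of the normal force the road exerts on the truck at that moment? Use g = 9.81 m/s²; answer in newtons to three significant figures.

3550 N

At the crest the centripetal acceleration points downward (toward the centre of the arc), so mg − N = mv²/r.
N = m(g − v²/r) = 1380 × (9.81 − (45.5)²/286) = 1380 × (9.81 − 7.239) = 1380 × 2.571 = 3548 N.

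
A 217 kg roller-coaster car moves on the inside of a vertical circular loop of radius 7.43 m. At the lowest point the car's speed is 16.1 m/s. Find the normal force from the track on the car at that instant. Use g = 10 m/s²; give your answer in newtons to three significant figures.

At the lowest point, N points up (toward the centre) and the weight mg points down (away from the centre), so the net inward force is N − mg = mv²/r.
N = m(v²/r + g) = 217 × ((16.1)²/7.43 + 10.0) = 217 × (34.89 + 10.0) = 217 × 44.89 = 9740 N.

9740 N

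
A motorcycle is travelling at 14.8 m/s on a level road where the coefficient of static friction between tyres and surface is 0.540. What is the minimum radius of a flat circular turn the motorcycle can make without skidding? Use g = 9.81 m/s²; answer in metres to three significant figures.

At the limit, μ_s m g = m v²/r, so r_min = v²/(μ_s g) = (14.8)²/(0.540 × 9.81) = 219.0/5.297 = 41.35 m.

41.3 m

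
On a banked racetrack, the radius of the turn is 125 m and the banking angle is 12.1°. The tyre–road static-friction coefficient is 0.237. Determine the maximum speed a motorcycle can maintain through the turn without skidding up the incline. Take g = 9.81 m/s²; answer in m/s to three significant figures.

At the maximum speed, friction acts down the slope at its limiting value f = μN. Radially (horizontal, toward centre): N sinθ + μN cosθ = mv²/r. Vertically: N cosθ − μN sinθ = mg.
Dividing: v² = r g (sinθ + μcosθ)/(cosθ − μsinθ).
sinθ + μcosθ = 0.2096 + 0.237×0.9778 = 0.4414; cosθ − μsinθ = 0.9778 − 0.237×0.2096 = 0.9281.
v² = 125 × 9.81 × 0.4414/0.9281 = 583.1 m²/s², so v = 24.15 m/s.

24.1 m/s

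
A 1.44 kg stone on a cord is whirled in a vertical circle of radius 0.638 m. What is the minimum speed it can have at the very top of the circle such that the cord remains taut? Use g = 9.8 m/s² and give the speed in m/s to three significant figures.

At the highest point the centre is directly below, so both the weight and T act inward: T + mg = mv²/r.
At minimum speed T → 0, so mg = mv_min²/r ⇒ v_min = √(g r) = √(9.8 × 0.638) = 2.500 m/s.

2.50 m/s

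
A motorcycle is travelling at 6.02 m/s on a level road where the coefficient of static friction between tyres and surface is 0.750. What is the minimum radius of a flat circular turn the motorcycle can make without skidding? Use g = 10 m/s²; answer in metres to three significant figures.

4.83 m

At the limit, μ_s m g = m v²/r, so r_min = v²/(μ_s g) = (6.02)²/(0.750 × 10.0) = 36.24/7.500 = 4.832 m.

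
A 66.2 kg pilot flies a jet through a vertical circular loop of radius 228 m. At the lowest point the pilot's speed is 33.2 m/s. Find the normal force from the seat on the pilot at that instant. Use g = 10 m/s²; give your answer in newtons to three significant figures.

982 N

At the lowest point, N points up (toward the centre) and the weight mg points down (away from the centre), so the net inward force is N − mg = mv²/r.
N = m(v²/r + g) = 66.2 × ((33.2)²/228 + 10.0) = 66.2 × (4.834 + 10.0) = 66.2 × 14.83 = 982.0 N.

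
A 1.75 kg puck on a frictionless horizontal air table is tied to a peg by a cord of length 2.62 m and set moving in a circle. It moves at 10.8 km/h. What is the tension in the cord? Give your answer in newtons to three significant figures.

v = 10.8 km/h = 10.8/3.6 = 3.000 m/s.
The tension is the only horizontal force, so it supplies the full centripetal force: T = m v²/r = 1.75 × (3.000)²/2.62 = 1.75 × 9.000/2.62 = 6.011 N.

6.01 N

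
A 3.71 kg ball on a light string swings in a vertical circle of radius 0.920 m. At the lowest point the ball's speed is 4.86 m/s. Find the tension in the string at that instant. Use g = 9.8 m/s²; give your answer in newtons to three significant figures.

132 N

At the lowest point, T points up (toward the centre) and the weight mg points down (away from the centre), so the net inward force is T − mg = mv²/r.
T = m(v²/r + g) = 3.71 × ((4.86)²/0.920 + 9.8) = 3.71 × (25.67 + 9.8) = 3.71 × 35.47 = 131.6 N.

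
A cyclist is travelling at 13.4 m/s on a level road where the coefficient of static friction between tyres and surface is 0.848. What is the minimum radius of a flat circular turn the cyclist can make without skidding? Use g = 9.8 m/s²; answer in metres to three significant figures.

At the limit, μ_s m g = m v²/r, so r_min = v²/(μ_s g) = (13.4)²/(0.848 × 9.8) = 179.6/8.310 = 21.61 m.

21.6 m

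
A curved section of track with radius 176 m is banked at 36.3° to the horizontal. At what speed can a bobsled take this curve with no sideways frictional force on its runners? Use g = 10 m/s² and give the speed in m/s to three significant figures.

36.0 m/s

On a frictionless banked curve, N sinθ = mv²/r and N cosθ = mg, so tanθ = v²/(rg).
v = √(r g tanθ) = √(176 × 10.0 × tan 36.3°) = √(176 × 10.0 × 0.7346) = √1293 = 35.96 m/s.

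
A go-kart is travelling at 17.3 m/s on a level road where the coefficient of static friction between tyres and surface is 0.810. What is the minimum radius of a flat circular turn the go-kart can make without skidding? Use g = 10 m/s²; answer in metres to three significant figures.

At the limit, μ_s m g = m v²/r, so r_min = v²/(μ_s g) = (17.3)²/(0.810 × 10.0) = 299.3/8.100 = 36.95 m.

36.9 m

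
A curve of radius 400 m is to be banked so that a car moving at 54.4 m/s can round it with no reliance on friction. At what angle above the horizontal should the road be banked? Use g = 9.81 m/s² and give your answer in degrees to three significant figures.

For a frictionless banked turn: horizontally N sinθ = mv²/r and vertically N cosθ = mg.
Dividing: tanθ = v²/(r g) = (54.4)²/(400 × 9.81) = 2959/3924 = 0.7542.
θ = arctan(0.7542) = 37.02°.

37.0°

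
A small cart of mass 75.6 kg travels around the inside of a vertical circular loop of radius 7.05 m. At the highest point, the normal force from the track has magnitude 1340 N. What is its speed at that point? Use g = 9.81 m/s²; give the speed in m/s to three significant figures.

13.9 m/s

At the top, N + mg = mv²/r, so v = √(r(N/m + g)) = √(7.05 × (1340/75.6 + 9.81)) = √(7.05 × 27.53) = √194.1 = 13.93 m/s.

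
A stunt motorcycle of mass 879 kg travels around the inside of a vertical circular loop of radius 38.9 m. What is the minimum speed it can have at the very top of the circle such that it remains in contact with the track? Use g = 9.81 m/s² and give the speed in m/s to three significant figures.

At the highest point the centre is directly below, so both the weight and N act inward: N + mg = mv²/r.
At minimum speed N → 0, so mg = mv_min²/r ⇒ v_min = √(g r) = √(9.81 × 38.9) = 19.53 m/s.

19.5 m/s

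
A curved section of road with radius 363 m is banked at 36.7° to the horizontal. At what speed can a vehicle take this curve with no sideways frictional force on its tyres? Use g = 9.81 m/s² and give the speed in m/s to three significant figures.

On a frictionless banked curve, N sinθ = mv²/r and N cosθ = mg, so tanθ = v²/(rg).
v = √(r g tanθ) = √(363 × 9.81 × tan 36.7°) = √(363 × 9.81 × 0.7454) = √2654 = 51.52 m/s.

51.5 m/s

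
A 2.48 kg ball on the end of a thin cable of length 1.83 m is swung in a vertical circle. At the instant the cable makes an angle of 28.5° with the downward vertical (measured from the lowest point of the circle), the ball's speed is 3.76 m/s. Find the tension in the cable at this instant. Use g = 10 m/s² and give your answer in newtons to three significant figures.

Take the radial direction toward the centre of the circle as positive. The component of the weight along the string toward the centre is −mg cos φ (φ measured from the bottom), so Newton's second law along the string gives T − mg cos φ = m v²/r.
cos 28.5° = 0.8788, so T = m(v²/r + g cos φ) = 2.48 × ((3.76)²/1.83 + 10.0 × 0.8788) = 2.48 × (7.725 + (8.788)) = 2.48 × 16.51 = 40.95 N.

41.0 N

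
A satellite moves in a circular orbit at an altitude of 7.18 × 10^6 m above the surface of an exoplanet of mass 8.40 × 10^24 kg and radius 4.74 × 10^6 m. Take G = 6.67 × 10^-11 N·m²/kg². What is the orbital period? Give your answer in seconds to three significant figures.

r = R + h = 4.74 × 10^6 + 7.18 × 10^6 = 1.192 × 10^7 m. Gravity provides the centripetal force: G M m / r² = m v² / r ⇒ v = √(GM/r) = 6856 m/s.
T = 2πr/v = 2π × 1.192 × 10^7 / 6856 = 10920 s.

10900 s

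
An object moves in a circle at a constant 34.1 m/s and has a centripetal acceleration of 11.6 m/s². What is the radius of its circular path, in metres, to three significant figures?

100 m

a_c = v²/r ⇒ r = v²/a_c = (34.1)²/11.6 = 1163/11.6 = 100.2 m.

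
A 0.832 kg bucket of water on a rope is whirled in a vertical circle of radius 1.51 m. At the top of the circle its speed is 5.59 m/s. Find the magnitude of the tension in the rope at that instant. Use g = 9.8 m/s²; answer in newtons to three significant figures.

9.06 N

At the top, both T and the weight mg point inward (toward the centre), so T + mg = mv²/r.
T = m(v²/r − g) = 0.832 × ((5.59)²/1.51 − 9.8) = 0.832 × (20.69 − 9.8) = 0.832 × 10.89 = 9.064 N.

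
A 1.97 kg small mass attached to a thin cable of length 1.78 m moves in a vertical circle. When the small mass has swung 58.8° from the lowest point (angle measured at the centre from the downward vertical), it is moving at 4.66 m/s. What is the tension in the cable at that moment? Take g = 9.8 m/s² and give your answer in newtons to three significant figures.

34.0 N

Take the radial direction toward the centre of the circle as positive. The component of the weight along the string toward the centre is −mg cos φ (φ measured from the bottom), so Newton's second law along the string gives T − mg cos φ = m v²/r.
cos 58.8° = 0.5180, so T = m(v²/r + g cos φ) = 1.97 × ((4.66)²/1.78 + 9.8 × 0.5180) = 1.97 × (12.20 + (5.077)) = 1.97 × 17.28 = 34.03 N.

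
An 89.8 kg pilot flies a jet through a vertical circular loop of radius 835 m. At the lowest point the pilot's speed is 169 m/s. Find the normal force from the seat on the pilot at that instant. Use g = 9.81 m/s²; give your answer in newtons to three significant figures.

At the lowest point, N points up (toward the centre) and the weight mg points down (away from the centre), so the net inward force is N − mg = mv²/r.
N = m(v²/r + g) = 89.8 × ((169)²/835 + 9.81) = 89.8 × (34.20 + 9.81) = 89.8 × 44.01 = 3953 N.

3950 N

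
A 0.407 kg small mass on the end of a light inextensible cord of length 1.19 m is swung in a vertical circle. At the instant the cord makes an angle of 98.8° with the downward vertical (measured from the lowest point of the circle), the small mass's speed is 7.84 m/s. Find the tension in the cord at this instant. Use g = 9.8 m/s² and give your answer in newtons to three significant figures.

Take the radial direction toward the centre of the circle as positive. The component of the weight along the string toward the centre is −mg cos φ (φ measured from the bottom), so Newton's second law along the string gives T − mg cos φ = m v²/r.
cos 98.8° = -0.1530, so T = m(v²/r + g cos φ) = 0.407 × ((7.84)²/1.19 + 9.8 × -0.1530) = 0.407 × (51.65 + (-1.499)) = 0.407 × 50.15 = 20.41 N.

20.4 N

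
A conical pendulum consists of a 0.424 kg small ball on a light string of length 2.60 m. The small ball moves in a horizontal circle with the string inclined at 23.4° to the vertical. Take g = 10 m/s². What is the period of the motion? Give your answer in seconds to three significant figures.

3.07 s

r = L sinθ = 1.033 m. From T sinθ = mω²r and T cosθ = mg: tanθ = ω²r/g, so ω² = g tanθ / r = g/(L cosθ).
ω = √(g/(L cosθ)) = √(10.0/(2.60 × 0.9178)) = √4.191 = 2.047 rad/s.
Period = 2π/ω = 3.069 s.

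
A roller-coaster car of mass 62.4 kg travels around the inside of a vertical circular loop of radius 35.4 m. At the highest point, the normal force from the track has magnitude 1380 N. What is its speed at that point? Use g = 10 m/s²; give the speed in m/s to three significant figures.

33.7 m/s

At the top, N + mg = mv²/r, so v = √(r(N/m + g)) = √(35.4 × (1380/62.4 + 10.0)) = √(35.4 × 32.12) = √1137 = 33.72 m/s.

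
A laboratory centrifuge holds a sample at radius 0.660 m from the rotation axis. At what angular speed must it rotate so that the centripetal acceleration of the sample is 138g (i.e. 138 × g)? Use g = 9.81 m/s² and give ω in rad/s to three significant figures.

45.3 rad/s

Centripetal acceleration a_c = ω²r. Setting ω²r = 138g:
ω = √(138g / r) = √(138 × 9.81 / 0.660) = √2051 = 45.29 rad/s.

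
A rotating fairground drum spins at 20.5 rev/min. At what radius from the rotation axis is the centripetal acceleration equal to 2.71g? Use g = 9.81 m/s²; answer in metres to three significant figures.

ω = 20.5 rev/min × 2π/60 = 2.147 rad/s.
a_c = ω²r = 2.71g ⇒ r = 2.71 × 9.81 / (2.147)² = 26.59/4.609 = 5.769 m.

5.77 m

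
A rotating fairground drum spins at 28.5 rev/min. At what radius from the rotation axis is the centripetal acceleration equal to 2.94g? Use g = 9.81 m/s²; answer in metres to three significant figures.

3.24 m

ω = 28.5 rev/min × 2π/60 = 2.985 rad/s.
a_c = ω²r = 2.94g ⇒ r = 2.94 × 9.81 / (2.985)² = 28.84/8.907 = 3.238 m.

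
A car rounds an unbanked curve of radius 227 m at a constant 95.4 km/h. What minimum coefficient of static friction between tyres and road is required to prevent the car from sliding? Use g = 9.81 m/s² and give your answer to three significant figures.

v = 95.4/3.6 = 26.50 m/s.
Friction provides the centripetal force: μ_s m g = m v²/r, so μ_s = v²/(g r) = (26.50)²/(9.81 × 227) = 702.2/2227 = 0.3154.

0.315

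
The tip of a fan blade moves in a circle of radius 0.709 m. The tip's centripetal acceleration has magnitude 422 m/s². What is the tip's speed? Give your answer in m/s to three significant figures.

17.3 m/s

a_c = v²/r ⇒ v = √(a_c · r) = √(422 × 0.709) = √299.2 = 17.30 m/s.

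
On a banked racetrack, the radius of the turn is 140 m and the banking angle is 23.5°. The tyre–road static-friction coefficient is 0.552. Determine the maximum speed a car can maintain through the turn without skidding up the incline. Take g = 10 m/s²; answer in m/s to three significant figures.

42.6 m/s

At the maximum speed, friction acts down the slope at its limiting value f = μN. Radially (horizontal, toward centre): N sinθ + μN cosθ = mv²/r. Vertically: N cosθ − μN sinθ = mg.
Dividing: v² = r g (sinθ + μcosθ)/(cosθ − μsinθ).
sinθ + μcosθ = 0.3987 + 0.552×0.9171 = 0.9050; cosθ − μsinθ = 0.9171 − 0.552×0.3987 = 0.6970.
v² = 140 × 10.0 × 0.9050/0.6970 = 1818 m²/s², so v = 42.64 m/s.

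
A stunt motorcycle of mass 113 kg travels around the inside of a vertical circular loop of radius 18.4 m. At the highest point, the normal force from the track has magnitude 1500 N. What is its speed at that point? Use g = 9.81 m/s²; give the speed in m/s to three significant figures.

At the top, N + mg = mv²/r, so v = √(r(N/m + g)) = √(18.4 × (1500/113 + 9.81)) = √(18.4 × 23.08) = √424.8 = 20.61 m/s.

20.6 m/s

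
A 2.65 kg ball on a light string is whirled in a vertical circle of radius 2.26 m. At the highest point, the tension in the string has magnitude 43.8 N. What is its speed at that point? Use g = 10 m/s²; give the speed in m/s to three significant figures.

At the top, T + mg = mv²/r, so v = √(r(T/m + g)) = √(2.26 × (43.8/2.65 + 10.0)) = √(2.26 × 26.53) = √59.95 = 7.743 m/s.

7.74 m/s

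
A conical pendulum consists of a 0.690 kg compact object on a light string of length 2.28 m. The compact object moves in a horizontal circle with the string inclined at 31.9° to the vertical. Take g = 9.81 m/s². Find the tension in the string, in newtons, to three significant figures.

7.97 N

Vertically the bob has no acceleration, so T cosθ = mg.
T = mg/cosθ = 0.690 × 9.81 / cos 31.9° = 6.769/0.8490 = 7.973 N.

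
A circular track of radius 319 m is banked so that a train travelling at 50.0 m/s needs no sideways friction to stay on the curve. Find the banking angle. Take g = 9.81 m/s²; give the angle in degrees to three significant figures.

For a frictionless banked turn: horizontally N sinθ = mv²/r and vertically N cosθ = mg.
Dividing: tanθ = v²/(r g) = (50.0)²/(319 × 9.81) = 2500/3129 = 0.7989.
θ = arctan(0.7989) = 38.62°.

38.6°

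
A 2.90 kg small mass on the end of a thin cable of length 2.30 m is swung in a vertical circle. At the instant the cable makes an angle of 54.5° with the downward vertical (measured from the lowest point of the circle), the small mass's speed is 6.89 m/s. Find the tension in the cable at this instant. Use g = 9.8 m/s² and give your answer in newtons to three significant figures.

76.4 N

Take the radial direction toward the centre of the circle as positive. The component of the weight along the string toward the centre is −mg cos φ (φ measured from the bottom), so Newton's second law along the string gives T − mg cos φ = m v²/r.
cos 54.5° = 0.5807, so T = m(v²/r + g cos φ) = 2.90 × ((6.89)²/2.30 + 9.8 × 0.5807) = 2.90 × (20.64 + (5.691)) = 2.90 × 26.33 = 76.36 N.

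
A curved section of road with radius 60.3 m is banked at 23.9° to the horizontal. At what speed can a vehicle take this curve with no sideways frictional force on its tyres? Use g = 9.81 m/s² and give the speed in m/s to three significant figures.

On a frictionless banked curve, N sinθ = mv²/r and N cosθ = mg, so tanθ = v²/(rg).
v = √(r g tanθ) = √(60.3 × 9.81 × tan 23.9°) = √(60.3 × 9.81 × 0.4431) = √262.1 = 16.19 m/s.

16.2 m/s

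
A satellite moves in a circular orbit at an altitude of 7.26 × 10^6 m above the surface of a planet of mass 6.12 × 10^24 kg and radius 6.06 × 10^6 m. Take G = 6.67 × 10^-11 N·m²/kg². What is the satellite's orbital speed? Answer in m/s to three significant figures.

5540 m/s

Orbital radius r = R + h = 6.06 × 10^6 + 7.26 × 10^6 = 1.332 × 10^7 m.
Gravity supplies the centripetal force: G M m / r² = m v² / r, so v = √(GM/r).
v = √(6.67 × 10^-11 × 6.12 × 10^24 / 1.332 × 10^7) = √(3.065 × 10^7) = 5536 m/s.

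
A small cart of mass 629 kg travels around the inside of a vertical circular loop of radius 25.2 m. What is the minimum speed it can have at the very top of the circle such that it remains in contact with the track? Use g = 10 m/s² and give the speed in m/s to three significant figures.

15.9 m/s

At the highest point the centre is directly below, so both the weight and N act inward: N + mg = mv²/r.
At minimum speed N → 0, so mg = mv_min²/r ⇒ v_min = √(g r) = √(10.0 × 25.2) = 15.87 m/s.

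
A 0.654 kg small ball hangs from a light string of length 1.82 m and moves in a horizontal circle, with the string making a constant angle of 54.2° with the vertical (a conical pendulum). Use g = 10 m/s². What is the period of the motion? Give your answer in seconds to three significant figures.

r = L sinθ = 1.476 m. From T sinθ = mω²r and T cosθ = mg: tanθ = ω²r/g, so ω² = g tanθ / r = g/(L cosθ).
ω = √(g/(L cosθ)) = √(10.0/(1.82 × 0.5850)) = √9.393 = 3.065 rad/s.
Period = 2π/ω = 2.050 s.

2.05 s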